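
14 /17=0.82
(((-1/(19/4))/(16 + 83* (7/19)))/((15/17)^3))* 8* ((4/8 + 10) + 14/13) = -23661008/38829375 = -0.61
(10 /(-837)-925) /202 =-4.58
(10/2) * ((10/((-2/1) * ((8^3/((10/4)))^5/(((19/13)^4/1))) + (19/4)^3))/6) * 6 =-1303210000000/4116073883841170375817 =-0.00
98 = 98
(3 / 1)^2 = 9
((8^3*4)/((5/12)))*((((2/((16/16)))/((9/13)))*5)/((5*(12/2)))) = 106496/45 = 2366.58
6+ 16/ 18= 62/ 9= 6.89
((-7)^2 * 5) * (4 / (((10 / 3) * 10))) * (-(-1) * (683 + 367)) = 30870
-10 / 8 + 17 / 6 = 19 / 12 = 1.58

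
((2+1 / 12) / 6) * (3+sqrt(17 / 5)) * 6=5 * sqrt(85) / 12+25 / 4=10.09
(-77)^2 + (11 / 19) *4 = 112695 / 19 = 5931.32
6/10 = 3/5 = 0.60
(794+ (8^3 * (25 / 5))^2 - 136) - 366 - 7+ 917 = 6554802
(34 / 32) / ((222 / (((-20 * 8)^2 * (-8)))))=-108800 / 111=-980.18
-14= -14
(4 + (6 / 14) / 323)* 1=9047 / 2261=4.00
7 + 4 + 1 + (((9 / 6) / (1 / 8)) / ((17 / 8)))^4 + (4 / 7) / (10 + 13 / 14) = 773471476 / 751689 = 1028.98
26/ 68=13/ 34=0.38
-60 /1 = -60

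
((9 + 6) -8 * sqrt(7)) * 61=915 -488 * sqrt(7)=-376.13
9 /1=9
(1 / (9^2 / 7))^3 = 343 / 531441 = 0.00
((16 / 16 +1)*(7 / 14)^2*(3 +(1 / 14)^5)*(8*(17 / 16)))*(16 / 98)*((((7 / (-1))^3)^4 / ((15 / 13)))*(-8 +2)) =-149824964928.28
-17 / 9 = -1.89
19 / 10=1.90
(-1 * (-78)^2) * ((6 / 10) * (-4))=73008 / 5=14601.60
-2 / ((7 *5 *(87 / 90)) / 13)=-156 / 203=-0.77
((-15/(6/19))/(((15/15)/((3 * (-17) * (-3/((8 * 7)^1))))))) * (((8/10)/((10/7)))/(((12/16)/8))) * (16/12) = -5168/5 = -1033.60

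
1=1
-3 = -3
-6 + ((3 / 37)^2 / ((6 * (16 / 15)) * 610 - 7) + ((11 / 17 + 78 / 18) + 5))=120333782 / 30231627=3.98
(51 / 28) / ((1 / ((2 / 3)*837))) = 14229 / 14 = 1016.36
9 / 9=1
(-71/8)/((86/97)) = -6887/688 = -10.01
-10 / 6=-5 / 3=-1.67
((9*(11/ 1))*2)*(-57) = -11286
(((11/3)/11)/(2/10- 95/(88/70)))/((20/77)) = -847/49743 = -0.02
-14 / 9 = -1.56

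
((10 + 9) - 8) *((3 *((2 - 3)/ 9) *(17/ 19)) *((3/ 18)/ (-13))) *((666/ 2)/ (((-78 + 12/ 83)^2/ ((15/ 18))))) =238324955/ 123769064016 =0.00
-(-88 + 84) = 4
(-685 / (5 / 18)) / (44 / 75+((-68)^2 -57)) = -184950 / 342569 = -0.54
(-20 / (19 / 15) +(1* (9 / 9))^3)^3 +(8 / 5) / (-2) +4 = -110830461 / 34295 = -3231.68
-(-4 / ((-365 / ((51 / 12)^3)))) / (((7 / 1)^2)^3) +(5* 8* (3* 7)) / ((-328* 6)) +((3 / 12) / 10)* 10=-4981460093 / 28169876560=-0.18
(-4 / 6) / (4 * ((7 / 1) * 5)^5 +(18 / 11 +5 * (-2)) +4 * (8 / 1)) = -11 / 3466444140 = -0.00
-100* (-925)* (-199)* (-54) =994005000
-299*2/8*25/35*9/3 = -4485/28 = -160.18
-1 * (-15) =15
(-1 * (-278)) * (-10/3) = -2780/3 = -926.67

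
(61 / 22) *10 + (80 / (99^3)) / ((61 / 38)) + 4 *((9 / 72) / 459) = 55800662647 / 2012400126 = 27.73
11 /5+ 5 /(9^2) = 916 /405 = 2.26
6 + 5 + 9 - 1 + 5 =24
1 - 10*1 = -9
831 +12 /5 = 4167 /5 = 833.40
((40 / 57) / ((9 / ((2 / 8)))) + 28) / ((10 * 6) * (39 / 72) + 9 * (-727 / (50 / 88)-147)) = -718700 / 328478517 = -0.00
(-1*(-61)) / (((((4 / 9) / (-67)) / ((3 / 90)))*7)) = -12261 / 280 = -43.79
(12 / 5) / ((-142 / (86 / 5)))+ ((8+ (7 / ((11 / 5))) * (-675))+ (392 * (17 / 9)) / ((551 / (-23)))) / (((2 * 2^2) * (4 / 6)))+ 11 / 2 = -207480539873 / 516397200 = -401.78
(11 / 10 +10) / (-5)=-111 / 50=-2.22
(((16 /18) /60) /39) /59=2 /310635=0.00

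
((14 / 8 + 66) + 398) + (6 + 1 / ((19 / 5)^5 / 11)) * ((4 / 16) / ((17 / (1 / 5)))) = 196058774057 / 420936830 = 465.77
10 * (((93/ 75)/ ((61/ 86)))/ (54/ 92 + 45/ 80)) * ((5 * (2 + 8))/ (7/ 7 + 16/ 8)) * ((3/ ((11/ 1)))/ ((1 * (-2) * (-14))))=4905440/ 1986831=2.47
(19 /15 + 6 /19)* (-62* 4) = -111848 /285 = -392.45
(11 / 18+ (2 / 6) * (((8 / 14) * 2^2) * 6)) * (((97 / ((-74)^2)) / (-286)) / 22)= -63341 / 4341328992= -0.00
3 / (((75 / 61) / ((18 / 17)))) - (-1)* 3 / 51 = 1123 / 425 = 2.64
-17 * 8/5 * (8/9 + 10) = -13328/45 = -296.18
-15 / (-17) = 15 / 17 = 0.88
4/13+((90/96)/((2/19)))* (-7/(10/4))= -5123/208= -24.63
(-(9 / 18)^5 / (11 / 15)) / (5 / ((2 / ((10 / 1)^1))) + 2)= -5 / 3168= -0.00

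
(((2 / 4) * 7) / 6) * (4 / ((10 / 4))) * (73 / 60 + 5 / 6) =287 / 150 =1.91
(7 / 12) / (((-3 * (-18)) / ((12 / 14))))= 1 / 108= 0.01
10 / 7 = 1.43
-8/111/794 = -4/44067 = -0.00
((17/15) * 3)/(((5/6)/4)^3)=235008/625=376.01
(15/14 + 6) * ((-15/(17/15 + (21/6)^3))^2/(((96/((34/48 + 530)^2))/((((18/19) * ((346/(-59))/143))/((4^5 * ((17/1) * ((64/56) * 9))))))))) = -473613618999375/905607785624502272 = -0.00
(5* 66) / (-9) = -110 / 3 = -36.67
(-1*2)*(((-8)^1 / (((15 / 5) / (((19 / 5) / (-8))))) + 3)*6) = -51.20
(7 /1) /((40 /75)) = 105 /8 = 13.12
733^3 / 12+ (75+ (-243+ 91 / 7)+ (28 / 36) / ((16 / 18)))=787661975 / 24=32819248.96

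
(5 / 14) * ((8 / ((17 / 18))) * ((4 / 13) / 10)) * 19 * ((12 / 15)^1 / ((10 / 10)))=10944 / 7735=1.41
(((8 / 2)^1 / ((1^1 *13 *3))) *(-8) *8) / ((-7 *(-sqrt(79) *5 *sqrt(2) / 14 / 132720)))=-28672 *sqrt(158) / 13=-27723.19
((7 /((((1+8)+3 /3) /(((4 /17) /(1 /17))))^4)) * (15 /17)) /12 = 28 /2125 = 0.01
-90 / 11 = -8.18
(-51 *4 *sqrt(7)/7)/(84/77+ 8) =-561 *sqrt(7)/175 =-8.48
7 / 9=0.78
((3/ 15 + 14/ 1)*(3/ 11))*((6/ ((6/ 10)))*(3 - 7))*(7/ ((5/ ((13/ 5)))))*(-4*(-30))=-67664.29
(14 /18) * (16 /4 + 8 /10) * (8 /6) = 224 /45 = 4.98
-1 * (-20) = 20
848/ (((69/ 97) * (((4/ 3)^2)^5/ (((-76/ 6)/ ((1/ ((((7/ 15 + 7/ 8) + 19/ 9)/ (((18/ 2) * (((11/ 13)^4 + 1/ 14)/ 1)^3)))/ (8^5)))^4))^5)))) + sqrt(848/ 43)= -1113076813249485625327682560685887342076341423137046703549860062404083092826023060747535399743057026152539030946336458206131068795028830276642865975418455590892996440655423341258940781461053732642457840230047555587710169871775476637157755821943897173591767974811714005214839488599339590380780307721344599784897741073903642353509461979365406516822994188303975671526647942559100750441437877359/ 210761167080668245251043223383286393516718295818985824198759162469891080456356782854818646407387408505823131441147952168256872935489060225528215968454771102822425279614613107440078190288332283637264319063909319835336187831613446942973627631900485204443286377846550492400104542971585660971521526120018198409551302243083940742068190602902864022886670682561682247571481330724871349551392358400000000000000000000000000000000000000000000000000000000000000000000000000000000 + 4 * sqrt(2279)/ 43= 4.44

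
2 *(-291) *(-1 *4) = 2328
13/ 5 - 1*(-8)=53/ 5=10.60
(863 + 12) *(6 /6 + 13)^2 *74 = 12691000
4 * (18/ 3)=24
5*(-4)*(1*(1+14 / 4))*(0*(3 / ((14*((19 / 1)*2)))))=0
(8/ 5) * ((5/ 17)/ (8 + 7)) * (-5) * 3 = -8/ 17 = -0.47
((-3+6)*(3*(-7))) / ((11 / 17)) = -97.36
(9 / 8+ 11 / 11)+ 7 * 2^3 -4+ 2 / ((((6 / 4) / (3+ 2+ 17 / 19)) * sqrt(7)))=64 * sqrt(7) / 57+ 433 / 8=57.10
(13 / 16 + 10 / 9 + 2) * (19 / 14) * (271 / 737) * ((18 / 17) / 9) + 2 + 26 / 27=120987395 / 37887696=3.19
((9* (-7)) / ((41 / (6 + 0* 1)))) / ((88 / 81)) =-15309 / 1804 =-8.49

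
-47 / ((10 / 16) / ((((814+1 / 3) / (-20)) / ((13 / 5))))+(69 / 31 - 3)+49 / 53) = -377301806 / 886457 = -425.63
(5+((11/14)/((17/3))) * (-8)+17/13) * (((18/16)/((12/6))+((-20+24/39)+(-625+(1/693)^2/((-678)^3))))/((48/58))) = -292164106754525583930619/72243779520989748672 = -4044.14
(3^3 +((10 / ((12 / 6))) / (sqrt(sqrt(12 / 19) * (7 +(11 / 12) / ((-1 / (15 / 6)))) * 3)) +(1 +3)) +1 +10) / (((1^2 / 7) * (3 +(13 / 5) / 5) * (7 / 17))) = 2125 * sqrt(113) * 19^(1 / 4) * 3^(3 / 4) / 14916 +8925 / 44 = 210.05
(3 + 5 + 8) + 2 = 18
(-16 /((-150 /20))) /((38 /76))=64 /15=4.27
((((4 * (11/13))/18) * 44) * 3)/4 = 242/39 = 6.21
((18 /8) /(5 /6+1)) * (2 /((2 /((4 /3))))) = 18 /11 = 1.64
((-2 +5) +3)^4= 1296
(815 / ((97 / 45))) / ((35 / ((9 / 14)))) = 66015 / 9506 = 6.94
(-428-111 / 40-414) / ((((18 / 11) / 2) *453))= -371701 / 163080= -2.28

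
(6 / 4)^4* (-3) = -243 / 16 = -15.19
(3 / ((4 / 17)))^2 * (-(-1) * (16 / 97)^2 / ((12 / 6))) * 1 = 20808 / 9409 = 2.21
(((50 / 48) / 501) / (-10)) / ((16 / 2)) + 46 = 8849659 / 192384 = 46.00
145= 145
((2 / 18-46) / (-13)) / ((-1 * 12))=-413 / 1404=-0.29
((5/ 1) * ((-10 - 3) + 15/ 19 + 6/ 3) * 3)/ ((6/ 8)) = -3880/ 19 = -204.21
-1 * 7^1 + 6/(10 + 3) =-85/13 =-6.54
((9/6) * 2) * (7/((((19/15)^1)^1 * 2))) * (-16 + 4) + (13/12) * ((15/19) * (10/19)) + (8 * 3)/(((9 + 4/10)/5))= -2927065/33934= -86.26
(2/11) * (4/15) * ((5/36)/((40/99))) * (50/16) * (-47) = -2.45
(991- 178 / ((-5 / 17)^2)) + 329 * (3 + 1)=6233 / 25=249.32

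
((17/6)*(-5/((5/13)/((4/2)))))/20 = -221/60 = -3.68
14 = 14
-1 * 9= -9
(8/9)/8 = 1/9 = 0.11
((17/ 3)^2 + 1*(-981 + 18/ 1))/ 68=-4189/ 306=-13.69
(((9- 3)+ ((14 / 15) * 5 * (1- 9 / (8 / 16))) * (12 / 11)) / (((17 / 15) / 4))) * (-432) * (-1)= -22965120 / 187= -122808.13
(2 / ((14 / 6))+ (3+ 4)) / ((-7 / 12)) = -660 / 49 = -13.47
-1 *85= -85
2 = 2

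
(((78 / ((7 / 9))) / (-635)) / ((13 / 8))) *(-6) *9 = 23328 / 4445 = 5.25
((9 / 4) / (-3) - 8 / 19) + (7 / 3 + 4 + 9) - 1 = 3001 / 228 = 13.16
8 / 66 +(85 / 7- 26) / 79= -989 / 18249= -0.05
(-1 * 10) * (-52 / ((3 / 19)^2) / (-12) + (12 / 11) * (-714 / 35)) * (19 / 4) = -4276273 / 594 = -7199.11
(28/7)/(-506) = -2/253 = -0.01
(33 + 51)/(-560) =-3/20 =-0.15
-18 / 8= -9 / 4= -2.25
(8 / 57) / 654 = 4 / 18639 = 0.00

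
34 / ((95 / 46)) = 1564 / 95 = 16.46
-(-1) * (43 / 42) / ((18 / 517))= 22231 / 756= 29.41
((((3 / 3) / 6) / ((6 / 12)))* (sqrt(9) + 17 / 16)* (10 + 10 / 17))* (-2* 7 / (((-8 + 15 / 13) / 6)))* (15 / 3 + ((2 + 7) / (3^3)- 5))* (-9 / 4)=-798525 / 6052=-131.94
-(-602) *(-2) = -1204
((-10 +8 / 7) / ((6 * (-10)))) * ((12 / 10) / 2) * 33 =1023 / 350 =2.92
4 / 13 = 0.31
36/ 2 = 18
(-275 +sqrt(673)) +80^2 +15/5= sqrt(673) +6128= 6153.94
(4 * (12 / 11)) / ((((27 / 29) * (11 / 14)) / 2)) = 12992 / 1089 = 11.93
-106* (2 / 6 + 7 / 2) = -1219 / 3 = -406.33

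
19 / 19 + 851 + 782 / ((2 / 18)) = 7890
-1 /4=-0.25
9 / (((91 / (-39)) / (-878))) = 23706 / 7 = 3386.57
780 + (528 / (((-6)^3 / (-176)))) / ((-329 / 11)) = 765.62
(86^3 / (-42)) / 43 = -7396 / 21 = -352.19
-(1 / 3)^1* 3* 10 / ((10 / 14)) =-14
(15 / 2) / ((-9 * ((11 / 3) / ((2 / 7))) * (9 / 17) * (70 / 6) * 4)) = -17 / 6468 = -0.00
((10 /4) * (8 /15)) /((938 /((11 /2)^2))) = 121 /2814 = 0.04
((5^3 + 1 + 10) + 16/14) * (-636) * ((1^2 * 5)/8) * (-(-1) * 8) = -436114.29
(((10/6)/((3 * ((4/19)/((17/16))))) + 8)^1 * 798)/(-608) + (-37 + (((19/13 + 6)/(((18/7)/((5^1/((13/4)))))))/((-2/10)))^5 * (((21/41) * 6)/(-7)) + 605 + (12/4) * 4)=92391040226666909340086317/37974089897853797376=2433002.09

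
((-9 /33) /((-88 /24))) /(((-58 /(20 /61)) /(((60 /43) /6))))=-0.00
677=677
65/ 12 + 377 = 4589/ 12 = 382.42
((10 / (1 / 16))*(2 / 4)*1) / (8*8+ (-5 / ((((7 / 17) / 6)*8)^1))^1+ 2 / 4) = 2240 / 1551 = 1.44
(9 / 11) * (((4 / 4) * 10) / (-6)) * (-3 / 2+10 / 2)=-105 / 22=-4.77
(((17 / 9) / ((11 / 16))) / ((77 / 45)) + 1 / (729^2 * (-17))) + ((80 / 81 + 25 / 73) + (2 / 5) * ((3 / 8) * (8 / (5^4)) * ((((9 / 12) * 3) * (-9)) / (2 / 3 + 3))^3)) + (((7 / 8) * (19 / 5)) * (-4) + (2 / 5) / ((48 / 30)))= -6413643331006331207 / 614473182407700000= -10.44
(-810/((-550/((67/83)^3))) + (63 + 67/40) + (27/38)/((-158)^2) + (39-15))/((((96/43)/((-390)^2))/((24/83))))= 109081541842524099810/61903162704449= 1762131.97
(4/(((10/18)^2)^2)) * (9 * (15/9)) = 78732/125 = 629.86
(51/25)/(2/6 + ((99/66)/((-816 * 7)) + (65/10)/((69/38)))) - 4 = -29802916/8567425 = -3.48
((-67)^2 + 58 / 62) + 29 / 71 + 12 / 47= 464539021 / 103447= 4490.60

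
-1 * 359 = -359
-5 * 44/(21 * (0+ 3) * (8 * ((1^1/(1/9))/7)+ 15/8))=-1760/6129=-0.29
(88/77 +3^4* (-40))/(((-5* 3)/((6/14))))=22672/245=92.54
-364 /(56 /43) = -559 /2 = -279.50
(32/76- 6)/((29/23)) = -2438/551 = -4.42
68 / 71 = 0.96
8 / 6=4 / 3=1.33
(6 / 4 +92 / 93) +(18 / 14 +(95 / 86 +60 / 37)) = 6733595 / 1035741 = 6.50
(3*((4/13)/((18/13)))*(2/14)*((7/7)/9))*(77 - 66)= 22/189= 0.12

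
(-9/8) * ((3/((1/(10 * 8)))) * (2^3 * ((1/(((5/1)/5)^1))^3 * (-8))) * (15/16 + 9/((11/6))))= 1111320/11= 101029.09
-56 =-56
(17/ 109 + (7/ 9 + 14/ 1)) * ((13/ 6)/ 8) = 95225/ 23544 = 4.04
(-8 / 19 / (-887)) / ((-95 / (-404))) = 3232 / 1601035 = 0.00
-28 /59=-0.47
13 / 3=4.33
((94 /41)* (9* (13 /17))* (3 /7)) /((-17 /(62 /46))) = -1022814 /1907689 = -0.54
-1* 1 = -1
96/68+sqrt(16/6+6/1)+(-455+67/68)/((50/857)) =-26453361/3400+sqrt(78)/3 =-7777.46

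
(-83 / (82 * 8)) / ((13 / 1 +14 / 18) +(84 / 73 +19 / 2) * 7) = -54531 / 38070632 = -0.00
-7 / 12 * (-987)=2303 / 4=575.75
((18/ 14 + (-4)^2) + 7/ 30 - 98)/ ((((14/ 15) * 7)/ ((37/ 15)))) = -625337/ 20580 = -30.39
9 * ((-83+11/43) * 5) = -160110/43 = -3723.49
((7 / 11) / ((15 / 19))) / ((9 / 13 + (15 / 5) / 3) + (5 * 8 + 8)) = 91 / 5610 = 0.02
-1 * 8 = -8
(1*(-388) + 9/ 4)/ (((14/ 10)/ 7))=-7715/ 4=-1928.75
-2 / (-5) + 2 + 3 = 27 / 5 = 5.40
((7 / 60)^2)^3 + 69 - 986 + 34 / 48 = -42750503882351 / 46656000000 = -916.29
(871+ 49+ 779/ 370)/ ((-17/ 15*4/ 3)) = -3070611/ 5032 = -610.22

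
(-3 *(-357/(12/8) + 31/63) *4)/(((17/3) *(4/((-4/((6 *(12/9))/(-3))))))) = 44889/238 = 188.61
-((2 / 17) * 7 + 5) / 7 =-99 / 119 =-0.83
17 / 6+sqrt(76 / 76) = 23 / 6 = 3.83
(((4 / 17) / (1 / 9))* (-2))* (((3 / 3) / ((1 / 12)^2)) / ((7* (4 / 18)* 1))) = -392.07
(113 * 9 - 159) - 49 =809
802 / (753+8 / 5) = 4010 / 3773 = 1.06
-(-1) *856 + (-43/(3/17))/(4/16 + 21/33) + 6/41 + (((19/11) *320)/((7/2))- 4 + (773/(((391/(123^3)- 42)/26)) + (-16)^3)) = -10076030479299844/2624401096317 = -3839.36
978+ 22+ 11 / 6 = 6011 / 6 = 1001.83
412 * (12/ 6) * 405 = 333720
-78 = -78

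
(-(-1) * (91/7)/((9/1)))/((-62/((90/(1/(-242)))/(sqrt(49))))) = 15730/217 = 72.49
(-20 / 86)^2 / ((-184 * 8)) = -25 / 680432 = -0.00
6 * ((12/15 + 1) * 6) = 324/5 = 64.80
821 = 821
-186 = -186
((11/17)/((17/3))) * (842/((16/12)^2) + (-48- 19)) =107349/2312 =46.43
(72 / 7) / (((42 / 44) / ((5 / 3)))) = 880 / 49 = 17.96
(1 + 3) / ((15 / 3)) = 4 / 5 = 0.80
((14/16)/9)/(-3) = -7/216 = -0.03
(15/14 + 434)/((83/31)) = 188821/1162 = 162.50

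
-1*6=-6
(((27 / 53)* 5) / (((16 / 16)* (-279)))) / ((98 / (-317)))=4755 / 161014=0.03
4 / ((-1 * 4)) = -1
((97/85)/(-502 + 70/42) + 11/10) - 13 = -607421/51034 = -11.90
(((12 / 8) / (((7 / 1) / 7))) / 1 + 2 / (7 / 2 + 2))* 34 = 697 / 11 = 63.36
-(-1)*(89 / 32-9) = -199 / 32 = -6.22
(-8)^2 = 64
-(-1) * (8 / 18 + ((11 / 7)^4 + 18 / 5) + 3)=1419962 / 108045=13.14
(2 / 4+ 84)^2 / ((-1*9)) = -28561 / 36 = -793.36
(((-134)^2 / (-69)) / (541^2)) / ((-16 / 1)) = 4489 / 80779956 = 0.00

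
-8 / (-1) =8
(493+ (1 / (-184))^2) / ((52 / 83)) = 1385353747 / 1760512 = 786.90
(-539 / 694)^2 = 290521 / 481636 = 0.60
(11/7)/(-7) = -11/49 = -0.22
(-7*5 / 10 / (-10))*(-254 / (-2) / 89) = 889 / 1780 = 0.50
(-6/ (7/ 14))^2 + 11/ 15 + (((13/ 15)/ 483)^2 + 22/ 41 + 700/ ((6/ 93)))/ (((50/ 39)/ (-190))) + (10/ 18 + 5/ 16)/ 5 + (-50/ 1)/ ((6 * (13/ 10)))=-1607911.03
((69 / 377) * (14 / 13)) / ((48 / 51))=8211 / 39208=0.21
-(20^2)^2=-160000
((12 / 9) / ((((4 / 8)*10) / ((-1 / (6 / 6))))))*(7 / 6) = -14 / 45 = -0.31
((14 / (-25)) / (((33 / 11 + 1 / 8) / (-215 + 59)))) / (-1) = -17472 / 625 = -27.96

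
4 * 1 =4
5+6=11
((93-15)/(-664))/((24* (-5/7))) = 91/13280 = 0.01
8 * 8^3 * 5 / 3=20480 / 3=6826.67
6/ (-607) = -6/ 607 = -0.01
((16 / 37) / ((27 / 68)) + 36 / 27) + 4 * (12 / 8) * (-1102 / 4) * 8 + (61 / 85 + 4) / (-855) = -106657519211 / 8066925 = -13221.58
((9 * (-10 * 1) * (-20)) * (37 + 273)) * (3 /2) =837000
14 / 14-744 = -743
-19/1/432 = -19/432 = -0.04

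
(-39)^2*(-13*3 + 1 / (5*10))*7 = -20751003 / 50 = -415020.06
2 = 2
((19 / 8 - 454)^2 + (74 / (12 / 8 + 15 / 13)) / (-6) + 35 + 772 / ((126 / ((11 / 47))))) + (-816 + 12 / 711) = 69961044174961 / 344328768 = 203180.94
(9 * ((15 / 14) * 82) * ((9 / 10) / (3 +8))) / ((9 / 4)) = 2214 / 77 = 28.75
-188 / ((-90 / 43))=4042 / 45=89.82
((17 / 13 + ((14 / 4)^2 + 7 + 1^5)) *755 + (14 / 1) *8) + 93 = 857015 / 52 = 16481.06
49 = 49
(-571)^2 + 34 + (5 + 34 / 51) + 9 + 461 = 979652 / 3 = 326550.67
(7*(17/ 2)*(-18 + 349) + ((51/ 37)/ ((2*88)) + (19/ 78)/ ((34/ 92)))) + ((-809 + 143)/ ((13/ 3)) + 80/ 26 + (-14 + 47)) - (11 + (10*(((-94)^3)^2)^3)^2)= -46540457684371541263611426726497874420888152621108768328779227197189435462268115/ 4317456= -10779602081496960539635250000000000000000000000000000000000000000000000000.00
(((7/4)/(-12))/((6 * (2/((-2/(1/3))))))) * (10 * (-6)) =-35/8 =-4.38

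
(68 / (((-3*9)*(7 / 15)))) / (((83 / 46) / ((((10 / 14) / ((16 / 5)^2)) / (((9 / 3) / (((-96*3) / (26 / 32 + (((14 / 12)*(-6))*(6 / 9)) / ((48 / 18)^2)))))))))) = 1564000 / 12201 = 128.19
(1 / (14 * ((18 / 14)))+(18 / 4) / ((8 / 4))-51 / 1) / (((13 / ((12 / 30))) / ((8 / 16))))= -1753 / 2340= -0.75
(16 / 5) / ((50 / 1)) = 8 / 125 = 0.06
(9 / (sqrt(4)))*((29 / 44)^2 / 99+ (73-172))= -18973895 / 42592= -445.48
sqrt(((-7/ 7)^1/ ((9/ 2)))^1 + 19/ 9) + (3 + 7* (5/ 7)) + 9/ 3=sqrt(17)/ 3 + 11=12.37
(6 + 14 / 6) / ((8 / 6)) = 25 / 4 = 6.25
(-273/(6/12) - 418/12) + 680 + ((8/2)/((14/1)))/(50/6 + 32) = 504001/5082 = 99.17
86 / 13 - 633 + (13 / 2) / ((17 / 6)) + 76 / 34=-137430 / 221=-621.86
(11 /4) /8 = 0.34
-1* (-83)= 83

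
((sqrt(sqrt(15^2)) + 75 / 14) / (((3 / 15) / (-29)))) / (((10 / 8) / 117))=-508950 / 7-13572*sqrt(15)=-125271.27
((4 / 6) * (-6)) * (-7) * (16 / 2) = 224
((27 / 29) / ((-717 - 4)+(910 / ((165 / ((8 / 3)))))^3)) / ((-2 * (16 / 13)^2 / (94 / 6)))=-69363764613 / 35442788286976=-0.00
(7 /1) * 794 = 5558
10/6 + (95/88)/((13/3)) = 6575/3432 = 1.92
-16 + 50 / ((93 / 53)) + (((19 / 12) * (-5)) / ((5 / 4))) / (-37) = 43583 / 3441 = 12.67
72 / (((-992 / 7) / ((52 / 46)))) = -819 / 1426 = -0.57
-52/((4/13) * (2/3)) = -507/2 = -253.50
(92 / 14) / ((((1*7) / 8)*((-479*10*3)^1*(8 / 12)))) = -92 / 117355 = -0.00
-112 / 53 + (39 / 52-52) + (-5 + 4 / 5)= -57.56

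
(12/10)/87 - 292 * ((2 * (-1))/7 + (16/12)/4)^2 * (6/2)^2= -42242/7105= -5.95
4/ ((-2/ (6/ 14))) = -6/ 7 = -0.86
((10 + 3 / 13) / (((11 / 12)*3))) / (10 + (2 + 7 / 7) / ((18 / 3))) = 152 / 429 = 0.35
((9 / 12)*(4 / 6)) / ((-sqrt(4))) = -1 / 4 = -0.25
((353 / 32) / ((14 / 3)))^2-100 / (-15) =7378523 / 602112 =12.25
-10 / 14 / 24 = -5 / 168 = -0.03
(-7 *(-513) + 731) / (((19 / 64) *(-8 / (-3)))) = 103728 / 19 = 5459.37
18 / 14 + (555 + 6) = 562.29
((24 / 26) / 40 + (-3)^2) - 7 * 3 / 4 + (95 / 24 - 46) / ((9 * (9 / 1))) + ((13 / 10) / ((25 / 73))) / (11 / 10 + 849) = 17501231533 / 5370931800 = 3.26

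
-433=-433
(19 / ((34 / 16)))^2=23104 / 289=79.94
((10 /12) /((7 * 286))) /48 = 5 /576576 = 0.00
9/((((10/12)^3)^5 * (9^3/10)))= 11609505792/6103515625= 1.90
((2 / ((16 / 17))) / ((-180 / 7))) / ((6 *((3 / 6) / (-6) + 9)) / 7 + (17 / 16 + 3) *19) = -833 / 855090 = -0.00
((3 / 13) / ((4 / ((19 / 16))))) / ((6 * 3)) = 19 / 4992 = 0.00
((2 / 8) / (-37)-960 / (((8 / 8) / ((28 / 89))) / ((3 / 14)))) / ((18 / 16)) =-1705138 / 29637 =-57.53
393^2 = 154449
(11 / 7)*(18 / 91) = 198 / 637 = 0.31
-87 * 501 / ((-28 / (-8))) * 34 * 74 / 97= -219329784 / 679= -323018.83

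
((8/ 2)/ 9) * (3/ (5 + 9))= 2/ 21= 0.10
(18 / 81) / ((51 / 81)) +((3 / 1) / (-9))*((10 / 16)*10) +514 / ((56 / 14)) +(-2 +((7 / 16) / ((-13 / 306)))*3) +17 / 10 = 2534659 / 26520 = 95.58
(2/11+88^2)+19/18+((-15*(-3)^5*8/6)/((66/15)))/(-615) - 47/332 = 7743.30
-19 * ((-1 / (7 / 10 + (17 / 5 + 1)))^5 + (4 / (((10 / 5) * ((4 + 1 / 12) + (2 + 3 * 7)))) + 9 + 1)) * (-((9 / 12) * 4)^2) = 21462023263706 / 12459245175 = 1722.58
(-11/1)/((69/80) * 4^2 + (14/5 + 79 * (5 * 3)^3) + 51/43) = -0.00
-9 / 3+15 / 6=-1 / 2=-0.50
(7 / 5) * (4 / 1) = 28 / 5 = 5.60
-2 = -2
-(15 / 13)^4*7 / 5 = -2.48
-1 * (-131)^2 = -17161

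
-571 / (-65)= 571 / 65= 8.78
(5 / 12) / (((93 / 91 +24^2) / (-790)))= -179725 / 315054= -0.57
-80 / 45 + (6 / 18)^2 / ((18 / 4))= -142 / 81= -1.75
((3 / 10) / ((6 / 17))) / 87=17 / 1740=0.01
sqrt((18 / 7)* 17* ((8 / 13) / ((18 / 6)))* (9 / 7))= 12* sqrt(663) / 91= 3.40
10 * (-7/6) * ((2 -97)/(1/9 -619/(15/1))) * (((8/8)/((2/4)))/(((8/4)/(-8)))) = 99750/463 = 215.44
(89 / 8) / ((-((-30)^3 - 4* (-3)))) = 89 / 215904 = 0.00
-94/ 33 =-2.85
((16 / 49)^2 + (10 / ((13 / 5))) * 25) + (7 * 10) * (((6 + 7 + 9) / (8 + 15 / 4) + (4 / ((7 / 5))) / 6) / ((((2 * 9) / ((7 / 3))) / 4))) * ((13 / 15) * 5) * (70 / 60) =563826401594 / 1069451019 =527.21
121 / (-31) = -3.90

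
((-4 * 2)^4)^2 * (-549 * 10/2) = -46053457920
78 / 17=4.59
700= 700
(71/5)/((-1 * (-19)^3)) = 0.00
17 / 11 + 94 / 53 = 1935 / 583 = 3.32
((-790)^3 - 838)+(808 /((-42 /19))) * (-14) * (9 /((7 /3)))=-3451140698 /7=-493020099.71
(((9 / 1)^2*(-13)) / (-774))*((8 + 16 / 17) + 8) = 16848 / 731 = 23.05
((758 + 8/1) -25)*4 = 2964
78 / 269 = 0.29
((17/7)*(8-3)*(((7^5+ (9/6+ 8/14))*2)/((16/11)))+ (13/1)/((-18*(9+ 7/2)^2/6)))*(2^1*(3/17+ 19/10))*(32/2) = 145632834955771/7809375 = 18648462.26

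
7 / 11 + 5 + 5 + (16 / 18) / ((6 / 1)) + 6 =4985 / 297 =16.78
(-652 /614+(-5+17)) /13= 3358 /3991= 0.84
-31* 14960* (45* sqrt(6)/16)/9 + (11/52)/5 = 11/260 - 144925* sqrt(6) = -354992.26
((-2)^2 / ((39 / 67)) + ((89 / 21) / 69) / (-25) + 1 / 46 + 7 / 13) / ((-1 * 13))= -0.57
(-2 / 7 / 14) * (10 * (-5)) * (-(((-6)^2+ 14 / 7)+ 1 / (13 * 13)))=-321150 / 8281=-38.78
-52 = -52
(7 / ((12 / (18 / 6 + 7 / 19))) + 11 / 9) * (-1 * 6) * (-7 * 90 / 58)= 114450 / 551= 207.71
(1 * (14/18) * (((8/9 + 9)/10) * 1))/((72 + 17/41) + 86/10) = 25543/2690496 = 0.01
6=6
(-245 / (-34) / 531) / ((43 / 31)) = 7595 / 776322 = 0.01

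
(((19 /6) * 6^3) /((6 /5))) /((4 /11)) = 3135 /2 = 1567.50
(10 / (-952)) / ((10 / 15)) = -15 / 952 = -0.02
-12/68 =-3/17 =-0.18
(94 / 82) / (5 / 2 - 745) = -94 / 60885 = -0.00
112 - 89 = 23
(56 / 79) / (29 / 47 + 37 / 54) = 142128 / 261095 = 0.54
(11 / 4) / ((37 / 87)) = 957 / 148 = 6.47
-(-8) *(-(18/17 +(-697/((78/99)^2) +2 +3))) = 25667866/2873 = 8934.17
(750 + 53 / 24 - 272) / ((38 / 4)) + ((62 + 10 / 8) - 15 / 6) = 6344 / 57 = 111.30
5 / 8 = 0.62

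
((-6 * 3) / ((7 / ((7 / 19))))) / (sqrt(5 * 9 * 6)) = -sqrt(30) / 95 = -0.06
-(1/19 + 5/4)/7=-99/532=-0.19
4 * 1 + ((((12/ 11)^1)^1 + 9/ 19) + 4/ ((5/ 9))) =13339/ 1045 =12.76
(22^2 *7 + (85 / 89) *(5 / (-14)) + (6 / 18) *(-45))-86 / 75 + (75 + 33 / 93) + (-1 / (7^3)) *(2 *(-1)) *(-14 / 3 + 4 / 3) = 489281918861 / 141950550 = 3446.85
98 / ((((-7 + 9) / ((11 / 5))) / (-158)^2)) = 13455596 / 5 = 2691119.20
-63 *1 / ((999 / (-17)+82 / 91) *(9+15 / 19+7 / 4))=7407036 / 78504655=0.09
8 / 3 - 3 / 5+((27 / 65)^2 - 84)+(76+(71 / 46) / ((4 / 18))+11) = 14208769 / 1166100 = 12.18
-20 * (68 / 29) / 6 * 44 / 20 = -1496 / 87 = -17.20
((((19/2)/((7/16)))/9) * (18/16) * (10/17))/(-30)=-19/357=-0.05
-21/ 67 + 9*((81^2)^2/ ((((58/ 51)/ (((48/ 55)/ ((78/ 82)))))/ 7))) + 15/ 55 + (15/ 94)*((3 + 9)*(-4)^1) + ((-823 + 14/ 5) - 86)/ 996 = 142284188780149886083/ 65033336940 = 2187865416.03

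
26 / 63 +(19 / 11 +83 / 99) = 688 / 231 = 2.98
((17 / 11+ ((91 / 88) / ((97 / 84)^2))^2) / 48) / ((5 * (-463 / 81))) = -0.00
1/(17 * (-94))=-0.00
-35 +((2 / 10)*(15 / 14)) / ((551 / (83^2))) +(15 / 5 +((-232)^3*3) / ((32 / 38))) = -343161650885 / 7714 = -44485565.32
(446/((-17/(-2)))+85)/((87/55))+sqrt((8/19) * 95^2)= 10 * sqrt(38)+42845/493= 148.55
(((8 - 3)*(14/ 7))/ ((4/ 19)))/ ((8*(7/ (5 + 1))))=285/ 56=5.09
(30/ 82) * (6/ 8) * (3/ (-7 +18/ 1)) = 135/ 1804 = 0.07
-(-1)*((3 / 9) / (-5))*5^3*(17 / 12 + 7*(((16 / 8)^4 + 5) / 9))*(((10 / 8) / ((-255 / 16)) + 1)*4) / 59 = -83425 / 9027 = -9.24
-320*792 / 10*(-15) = 380160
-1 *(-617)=617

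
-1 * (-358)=358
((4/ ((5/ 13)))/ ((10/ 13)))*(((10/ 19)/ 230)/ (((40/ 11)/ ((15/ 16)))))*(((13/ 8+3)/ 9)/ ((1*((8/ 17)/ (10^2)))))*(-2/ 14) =-1169311/ 9397248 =-0.12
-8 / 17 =-0.47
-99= -99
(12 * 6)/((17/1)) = 72/17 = 4.24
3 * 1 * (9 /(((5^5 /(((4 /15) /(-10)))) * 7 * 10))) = -0.00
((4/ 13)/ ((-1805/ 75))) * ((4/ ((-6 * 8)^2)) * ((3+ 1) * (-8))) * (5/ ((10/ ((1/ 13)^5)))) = 5/ 5227434147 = 0.00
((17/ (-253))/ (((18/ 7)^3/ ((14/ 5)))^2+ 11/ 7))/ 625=-0.00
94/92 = 47/46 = 1.02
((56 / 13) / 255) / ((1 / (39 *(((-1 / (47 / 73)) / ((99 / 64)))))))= -261632 / 395505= -0.66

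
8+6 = 14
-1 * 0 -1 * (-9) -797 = -788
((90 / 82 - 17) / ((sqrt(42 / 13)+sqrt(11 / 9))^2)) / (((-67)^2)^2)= -0.00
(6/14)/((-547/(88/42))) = -44/26803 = -0.00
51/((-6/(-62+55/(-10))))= 2295/4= 573.75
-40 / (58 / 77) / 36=-1.48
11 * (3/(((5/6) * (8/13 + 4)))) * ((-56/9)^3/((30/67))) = -4616.12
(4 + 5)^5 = 59049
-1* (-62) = 62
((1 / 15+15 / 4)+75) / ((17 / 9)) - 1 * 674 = -214973 / 340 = -632.27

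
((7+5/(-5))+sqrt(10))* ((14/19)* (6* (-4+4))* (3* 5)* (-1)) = 0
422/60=211/30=7.03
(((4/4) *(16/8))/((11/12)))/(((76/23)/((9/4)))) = 621/418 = 1.49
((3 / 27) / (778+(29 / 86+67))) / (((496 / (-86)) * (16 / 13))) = -24037 / 1298113344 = -0.00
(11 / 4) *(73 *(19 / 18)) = 15257 / 72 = 211.90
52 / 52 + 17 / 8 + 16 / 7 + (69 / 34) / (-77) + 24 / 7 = 92289 / 10472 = 8.81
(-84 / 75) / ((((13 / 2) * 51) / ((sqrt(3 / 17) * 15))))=-56 * sqrt(51) / 18785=-0.02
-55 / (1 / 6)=-330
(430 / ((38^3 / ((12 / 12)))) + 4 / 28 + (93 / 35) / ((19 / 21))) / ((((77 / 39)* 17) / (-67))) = -7747119081 / 1256980340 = -6.16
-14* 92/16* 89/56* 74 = -75739/8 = -9467.38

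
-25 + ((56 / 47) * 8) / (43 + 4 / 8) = -101329 / 4089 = -24.78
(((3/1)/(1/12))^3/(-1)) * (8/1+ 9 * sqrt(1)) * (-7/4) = 1388016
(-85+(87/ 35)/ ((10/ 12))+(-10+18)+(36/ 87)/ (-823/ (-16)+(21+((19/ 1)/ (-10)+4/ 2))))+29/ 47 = -14512808356/ 197737225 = -73.39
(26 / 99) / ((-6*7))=-13 / 2079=-0.01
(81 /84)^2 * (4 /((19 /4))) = 729 /931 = 0.78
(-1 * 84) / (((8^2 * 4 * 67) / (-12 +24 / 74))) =567 / 9916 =0.06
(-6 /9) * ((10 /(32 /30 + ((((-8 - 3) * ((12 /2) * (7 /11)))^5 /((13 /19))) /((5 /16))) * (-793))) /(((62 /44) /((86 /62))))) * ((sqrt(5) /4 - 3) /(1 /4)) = 14190 /87338258106413 - 2365 * sqrt(5) /174676516212826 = 0.00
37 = 37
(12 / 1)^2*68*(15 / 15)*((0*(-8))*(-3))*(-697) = 0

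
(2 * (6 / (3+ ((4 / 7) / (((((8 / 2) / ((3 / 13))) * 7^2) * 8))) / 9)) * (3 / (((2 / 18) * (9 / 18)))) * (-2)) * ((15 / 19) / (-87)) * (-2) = -1386927360 / 176897999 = -7.84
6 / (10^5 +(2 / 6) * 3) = 6 / 100001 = 0.00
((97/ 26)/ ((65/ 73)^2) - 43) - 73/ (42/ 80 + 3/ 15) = -442754473/ 3185650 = -138.98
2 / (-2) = -1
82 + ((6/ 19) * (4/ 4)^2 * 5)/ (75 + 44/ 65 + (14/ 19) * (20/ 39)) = 23112056/ 281783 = 82.02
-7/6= -1.17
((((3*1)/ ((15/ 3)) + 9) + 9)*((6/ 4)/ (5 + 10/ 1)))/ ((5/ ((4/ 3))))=62/ 125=0.50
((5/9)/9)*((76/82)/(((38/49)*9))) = 245/29889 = 0.01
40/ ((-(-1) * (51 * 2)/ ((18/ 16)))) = 15/ 34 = 0.44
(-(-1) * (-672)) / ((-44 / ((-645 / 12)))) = -9030 / 11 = -820.91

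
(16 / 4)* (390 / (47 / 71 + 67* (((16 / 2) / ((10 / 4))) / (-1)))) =-553800 / 75877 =-7.30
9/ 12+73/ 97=583/ 388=1.50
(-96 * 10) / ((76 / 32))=-7680 / 19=-404.21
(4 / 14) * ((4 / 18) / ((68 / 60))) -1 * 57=-20329 / 357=-56.94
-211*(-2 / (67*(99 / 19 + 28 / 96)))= 192432 / 168103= 1.14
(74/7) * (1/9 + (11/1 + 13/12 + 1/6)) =16465/126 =130.67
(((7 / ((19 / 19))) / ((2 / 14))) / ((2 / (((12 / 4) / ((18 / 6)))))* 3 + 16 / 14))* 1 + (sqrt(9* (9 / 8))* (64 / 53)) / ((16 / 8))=72* sqrt(2) / 53 + 343 / 50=8.78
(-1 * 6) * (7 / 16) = -21 / 8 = -2.62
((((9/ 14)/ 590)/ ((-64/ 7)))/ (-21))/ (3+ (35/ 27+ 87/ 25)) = 405/ 554966272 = 0.00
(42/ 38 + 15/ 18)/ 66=221/ 7524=0.03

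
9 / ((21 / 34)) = 102 / 7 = 14.57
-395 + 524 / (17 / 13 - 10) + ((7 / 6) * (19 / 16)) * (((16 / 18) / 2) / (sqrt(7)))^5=-51447 / 113 + 608 * sqrt(7) / 8680203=-455.28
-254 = -254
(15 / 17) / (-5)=-3 / 17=-0.18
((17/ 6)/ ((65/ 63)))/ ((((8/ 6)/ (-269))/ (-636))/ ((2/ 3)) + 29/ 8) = 61076988/ 80623595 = 0.76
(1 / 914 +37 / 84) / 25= 16951 / 959700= 0.02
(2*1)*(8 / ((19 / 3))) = 48 / 19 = 2.53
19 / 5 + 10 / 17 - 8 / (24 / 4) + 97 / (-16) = -12271 / 4080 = -3.01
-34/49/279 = -34/13671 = -0.00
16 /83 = 0.19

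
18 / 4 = 9 / 2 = 4.50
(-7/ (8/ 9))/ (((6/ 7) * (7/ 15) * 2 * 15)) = -21/ 32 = -0.66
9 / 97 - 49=-4744 / 97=-48.91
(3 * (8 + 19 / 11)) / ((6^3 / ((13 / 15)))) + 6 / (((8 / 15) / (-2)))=-265909 / 11880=-22.38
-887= -887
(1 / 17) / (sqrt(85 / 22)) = sqrt(1870) / 1445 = 0.03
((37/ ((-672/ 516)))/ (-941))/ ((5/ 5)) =1591/ 52696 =0.03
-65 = -65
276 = 276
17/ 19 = 0.89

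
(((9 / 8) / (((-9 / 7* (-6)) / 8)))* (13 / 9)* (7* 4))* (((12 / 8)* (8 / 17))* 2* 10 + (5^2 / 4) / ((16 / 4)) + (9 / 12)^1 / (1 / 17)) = 4925921 / 3672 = 1341.48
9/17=0.53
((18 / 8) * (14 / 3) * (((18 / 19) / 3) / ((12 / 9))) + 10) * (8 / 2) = 49.95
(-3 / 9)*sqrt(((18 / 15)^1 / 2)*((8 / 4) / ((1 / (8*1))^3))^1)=-32*sqrt(15) / 15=-8.26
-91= -91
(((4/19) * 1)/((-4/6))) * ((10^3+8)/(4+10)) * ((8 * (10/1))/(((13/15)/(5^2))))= -12960000/247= -52469.64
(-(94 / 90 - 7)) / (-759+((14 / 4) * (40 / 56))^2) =-1072 / 135495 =-0.01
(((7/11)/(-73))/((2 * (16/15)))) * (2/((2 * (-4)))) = 105/102784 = 0.00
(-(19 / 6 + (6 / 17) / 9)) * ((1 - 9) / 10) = 218 / 85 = 2.56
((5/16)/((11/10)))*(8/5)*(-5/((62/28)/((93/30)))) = -35/11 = -3.18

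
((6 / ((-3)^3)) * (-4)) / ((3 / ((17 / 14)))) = 68 / 189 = 0.36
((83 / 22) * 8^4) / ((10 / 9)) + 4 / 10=152990 / 11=13908.18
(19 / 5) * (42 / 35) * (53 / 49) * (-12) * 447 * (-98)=2592743.04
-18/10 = -9/5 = -1.80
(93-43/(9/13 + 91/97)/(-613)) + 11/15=1772834513/18904920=93.78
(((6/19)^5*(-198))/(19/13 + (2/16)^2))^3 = -2102007713669035103361171456/28181211734629146747356486711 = -0.07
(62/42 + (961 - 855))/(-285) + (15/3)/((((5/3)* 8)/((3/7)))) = -10361/47880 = -0.22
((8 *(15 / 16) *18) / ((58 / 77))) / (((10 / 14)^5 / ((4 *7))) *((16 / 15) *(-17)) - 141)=-3668884065 / 2888865566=-1.27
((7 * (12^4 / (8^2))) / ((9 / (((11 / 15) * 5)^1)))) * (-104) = -96096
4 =4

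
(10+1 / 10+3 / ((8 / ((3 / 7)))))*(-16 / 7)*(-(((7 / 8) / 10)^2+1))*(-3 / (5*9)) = -1.58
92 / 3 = 30.67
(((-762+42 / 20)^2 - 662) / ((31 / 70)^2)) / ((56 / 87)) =35126268009 / 7688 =4568973.47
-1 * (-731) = 731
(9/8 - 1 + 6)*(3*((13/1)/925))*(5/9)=637/4440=0.14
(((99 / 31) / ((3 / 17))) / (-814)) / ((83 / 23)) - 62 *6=-70830717 / 190402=-372.01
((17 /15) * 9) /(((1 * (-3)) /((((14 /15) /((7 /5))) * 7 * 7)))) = -1666 /15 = -111.07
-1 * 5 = -5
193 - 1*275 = -82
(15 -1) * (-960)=-13440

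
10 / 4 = 2.50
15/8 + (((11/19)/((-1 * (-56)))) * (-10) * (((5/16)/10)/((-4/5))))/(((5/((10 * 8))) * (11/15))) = 8355/4256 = 1.96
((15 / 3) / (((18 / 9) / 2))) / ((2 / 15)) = 75 / 2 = 37.50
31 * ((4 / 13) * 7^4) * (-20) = -5954480 / 13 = -458036.92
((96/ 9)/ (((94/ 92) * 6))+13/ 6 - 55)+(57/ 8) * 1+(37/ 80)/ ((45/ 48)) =-3677989/ 84600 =-43.48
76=76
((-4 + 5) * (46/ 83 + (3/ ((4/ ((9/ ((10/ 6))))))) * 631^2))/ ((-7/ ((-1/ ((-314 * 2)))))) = -2676837323/ 7297360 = -366.82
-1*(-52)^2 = -2704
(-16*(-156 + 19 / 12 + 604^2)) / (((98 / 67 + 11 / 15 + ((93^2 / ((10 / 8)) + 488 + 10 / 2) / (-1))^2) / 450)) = -3298364021250 / 69019268239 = -47.79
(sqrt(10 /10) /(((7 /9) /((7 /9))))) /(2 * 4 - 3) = 1 /5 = 0.20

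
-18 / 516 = -3 / 86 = -0.03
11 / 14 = 0.79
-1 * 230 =-230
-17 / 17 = -1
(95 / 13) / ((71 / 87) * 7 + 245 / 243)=669465 / 615706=1.09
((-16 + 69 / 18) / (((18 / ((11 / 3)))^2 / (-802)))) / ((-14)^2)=3542033 / 1714608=2.07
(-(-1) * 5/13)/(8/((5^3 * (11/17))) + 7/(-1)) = -0.06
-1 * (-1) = 1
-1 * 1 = -1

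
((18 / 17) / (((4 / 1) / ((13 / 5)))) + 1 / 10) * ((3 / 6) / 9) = 67 / 1530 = 0.04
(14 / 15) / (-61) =-14 / 915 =-0.02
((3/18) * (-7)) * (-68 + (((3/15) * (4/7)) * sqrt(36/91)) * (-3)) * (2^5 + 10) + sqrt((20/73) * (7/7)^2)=2 * sqrt(365)/73 + 72 * sqrt(91)/65 + 3332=3343.09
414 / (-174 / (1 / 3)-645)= -138 / 389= -0.35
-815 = -815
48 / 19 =2.53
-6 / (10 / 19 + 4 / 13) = -741 / 103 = -7.19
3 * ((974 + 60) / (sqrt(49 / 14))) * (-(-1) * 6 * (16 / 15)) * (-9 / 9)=-99264 * sqrt(14) / 35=-10611.77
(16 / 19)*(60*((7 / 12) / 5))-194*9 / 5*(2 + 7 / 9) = -18318 / 19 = -964.11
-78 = -78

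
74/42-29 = -572/21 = -27.24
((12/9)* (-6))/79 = -8/79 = -0.10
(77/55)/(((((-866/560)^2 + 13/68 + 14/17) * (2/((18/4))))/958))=4021990560/4539713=885.96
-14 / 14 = -1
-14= -14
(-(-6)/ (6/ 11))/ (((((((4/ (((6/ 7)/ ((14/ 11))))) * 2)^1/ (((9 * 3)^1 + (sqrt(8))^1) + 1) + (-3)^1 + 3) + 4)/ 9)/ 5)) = 800415 * sqrt(2)/ 1035772 + 28945620/ 258943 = 112.88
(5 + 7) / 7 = 12 / 7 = 1.71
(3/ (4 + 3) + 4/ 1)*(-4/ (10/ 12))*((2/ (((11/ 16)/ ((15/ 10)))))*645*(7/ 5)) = -4606848/ 55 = -83760.87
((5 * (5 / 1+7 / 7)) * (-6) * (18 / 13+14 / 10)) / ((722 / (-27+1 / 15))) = 438744 / 23465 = 18.70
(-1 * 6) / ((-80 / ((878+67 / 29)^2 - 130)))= 1954861533 / 33640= 58111.22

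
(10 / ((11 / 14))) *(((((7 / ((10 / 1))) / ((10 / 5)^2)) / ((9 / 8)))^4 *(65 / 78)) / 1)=33614 / 5412825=0.01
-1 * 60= -60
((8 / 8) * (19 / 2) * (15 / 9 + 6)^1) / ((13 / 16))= 3496 / 39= 89.64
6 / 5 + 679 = 3401 / 5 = 680.20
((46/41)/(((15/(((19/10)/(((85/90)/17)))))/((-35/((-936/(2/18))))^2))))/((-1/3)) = -0.00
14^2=196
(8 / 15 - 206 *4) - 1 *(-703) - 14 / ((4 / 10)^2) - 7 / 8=-25061 / 120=-208.84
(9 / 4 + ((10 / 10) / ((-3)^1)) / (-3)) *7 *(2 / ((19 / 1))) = 595 / 342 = 1.74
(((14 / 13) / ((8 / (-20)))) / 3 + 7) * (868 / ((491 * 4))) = 51646 / 19149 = 2.70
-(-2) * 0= 0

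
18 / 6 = 3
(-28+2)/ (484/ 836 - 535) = 247/ 5077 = 0.05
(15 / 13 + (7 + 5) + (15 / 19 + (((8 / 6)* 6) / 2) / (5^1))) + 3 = 21913 / 1235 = 17.74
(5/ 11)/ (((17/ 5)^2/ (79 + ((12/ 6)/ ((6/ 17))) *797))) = 1723250/ 9537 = 180.69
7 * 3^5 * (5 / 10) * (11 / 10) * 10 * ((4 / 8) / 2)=18711 / 8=2338.88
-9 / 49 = -0.18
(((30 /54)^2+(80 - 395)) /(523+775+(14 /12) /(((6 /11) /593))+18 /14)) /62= -356860 /180526113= -0.00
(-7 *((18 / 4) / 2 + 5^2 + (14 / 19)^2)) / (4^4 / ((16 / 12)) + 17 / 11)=-3090241 / 3074276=-1.01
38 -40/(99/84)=134/33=4.06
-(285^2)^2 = -6597500625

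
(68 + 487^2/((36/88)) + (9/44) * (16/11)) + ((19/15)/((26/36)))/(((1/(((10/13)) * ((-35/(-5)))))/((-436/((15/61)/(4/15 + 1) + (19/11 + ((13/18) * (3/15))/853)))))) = 199949751689691690062/346130262557937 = 577671.97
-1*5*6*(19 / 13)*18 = -10260 / 13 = -789.23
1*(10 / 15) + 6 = 20 / 3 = 6.67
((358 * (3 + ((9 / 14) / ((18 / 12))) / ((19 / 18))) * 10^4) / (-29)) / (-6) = 270290000 / 3857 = 70077.78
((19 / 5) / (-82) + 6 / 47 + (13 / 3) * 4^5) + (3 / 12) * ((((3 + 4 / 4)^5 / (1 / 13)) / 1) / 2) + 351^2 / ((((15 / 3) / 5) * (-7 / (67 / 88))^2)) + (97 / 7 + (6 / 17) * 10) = 1412665596720481 / 186458986560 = 7576.28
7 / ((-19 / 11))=-77 / 19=-4.05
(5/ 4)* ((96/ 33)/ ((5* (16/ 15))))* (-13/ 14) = -195/ 308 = -0.63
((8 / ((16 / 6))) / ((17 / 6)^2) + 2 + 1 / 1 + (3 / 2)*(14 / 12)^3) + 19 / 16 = 144473 / 20808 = 6.94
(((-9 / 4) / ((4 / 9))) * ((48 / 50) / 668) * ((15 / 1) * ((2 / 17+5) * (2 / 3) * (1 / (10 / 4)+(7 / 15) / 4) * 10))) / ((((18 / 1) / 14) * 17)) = -169911 / 1930520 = -0.09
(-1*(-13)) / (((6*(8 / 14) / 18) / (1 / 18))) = 91 / 24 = 3.79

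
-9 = -9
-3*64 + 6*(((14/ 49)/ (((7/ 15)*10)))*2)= -9372/ 49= -191.27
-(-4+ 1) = 3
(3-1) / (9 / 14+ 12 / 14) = 4 / 3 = 1.33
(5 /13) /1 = 5 /13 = 0.38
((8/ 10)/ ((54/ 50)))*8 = 160/ 27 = 5.93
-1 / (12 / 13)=-13 / 12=-1.08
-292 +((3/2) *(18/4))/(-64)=-74779/256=-292.11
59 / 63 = 0.94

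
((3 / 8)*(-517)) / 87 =-517 / 232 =-2.23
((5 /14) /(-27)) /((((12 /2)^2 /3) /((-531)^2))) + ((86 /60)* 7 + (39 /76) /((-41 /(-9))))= -196738303 /654360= -300.66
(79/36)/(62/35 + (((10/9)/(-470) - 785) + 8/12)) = -0.00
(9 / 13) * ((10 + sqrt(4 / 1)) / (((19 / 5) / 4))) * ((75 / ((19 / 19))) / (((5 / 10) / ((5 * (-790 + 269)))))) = -844020000 / 247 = -3417085.02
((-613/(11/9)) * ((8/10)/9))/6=-1226/165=-7.43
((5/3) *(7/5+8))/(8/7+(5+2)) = 329/171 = 1.92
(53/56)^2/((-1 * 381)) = -0.00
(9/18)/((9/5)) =0.28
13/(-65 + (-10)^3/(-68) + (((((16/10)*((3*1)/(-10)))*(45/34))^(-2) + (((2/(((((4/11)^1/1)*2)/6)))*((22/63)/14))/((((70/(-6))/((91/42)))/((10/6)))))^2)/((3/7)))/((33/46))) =-2144545098696/6958640400629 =-0.31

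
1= 1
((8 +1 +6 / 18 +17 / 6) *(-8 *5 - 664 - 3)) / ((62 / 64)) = -825776 / 93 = -8879.31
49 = 49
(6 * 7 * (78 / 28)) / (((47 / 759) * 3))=29601 / 47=629.81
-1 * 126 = -126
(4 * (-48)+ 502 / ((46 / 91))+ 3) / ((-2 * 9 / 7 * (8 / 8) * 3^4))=-3.86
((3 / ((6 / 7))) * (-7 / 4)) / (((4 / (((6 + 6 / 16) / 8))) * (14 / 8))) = -357 / 512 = -0.70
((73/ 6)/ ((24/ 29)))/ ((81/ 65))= 137605/ 11664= 11.80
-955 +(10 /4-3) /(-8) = -15279 /16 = -954.94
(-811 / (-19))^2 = 1821.94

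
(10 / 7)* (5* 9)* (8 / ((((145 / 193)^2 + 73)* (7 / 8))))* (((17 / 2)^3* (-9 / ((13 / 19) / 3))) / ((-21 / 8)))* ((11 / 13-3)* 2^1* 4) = -14420156141721600 / 11345806381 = -1270967.94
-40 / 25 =-8 / 5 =-1.60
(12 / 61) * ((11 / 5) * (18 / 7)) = 2376 / 2135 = 1.11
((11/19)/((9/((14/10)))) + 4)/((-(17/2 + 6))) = -6994/24795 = -0.28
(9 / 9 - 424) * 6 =-2538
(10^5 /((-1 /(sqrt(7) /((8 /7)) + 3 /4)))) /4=-21875 * sqrt(7) -18750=-76625.81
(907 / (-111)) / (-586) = 907 / 65046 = 0.01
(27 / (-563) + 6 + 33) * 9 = 197370 / 563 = 350.57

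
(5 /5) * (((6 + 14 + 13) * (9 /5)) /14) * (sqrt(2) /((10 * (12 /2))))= 99 * sqrt(2) /1400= 0.10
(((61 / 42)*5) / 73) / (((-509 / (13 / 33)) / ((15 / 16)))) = -19825 / 274664544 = -0.00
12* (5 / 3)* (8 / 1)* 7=1120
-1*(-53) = 53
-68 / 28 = -2.43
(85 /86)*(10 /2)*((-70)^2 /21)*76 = 87635.66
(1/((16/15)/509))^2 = 58293225/256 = 227707.91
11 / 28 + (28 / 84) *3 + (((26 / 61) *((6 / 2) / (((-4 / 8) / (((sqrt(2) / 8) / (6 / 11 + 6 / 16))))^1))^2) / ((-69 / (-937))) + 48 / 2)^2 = 265032342701045719 / 263615498336988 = 1005.37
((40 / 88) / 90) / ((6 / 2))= 1 / 594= 0.00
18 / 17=1.06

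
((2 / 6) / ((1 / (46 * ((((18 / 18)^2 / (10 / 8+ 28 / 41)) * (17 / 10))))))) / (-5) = -64124 / 23775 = -2.70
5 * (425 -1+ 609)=5165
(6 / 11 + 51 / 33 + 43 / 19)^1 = 910 / 209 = 4.35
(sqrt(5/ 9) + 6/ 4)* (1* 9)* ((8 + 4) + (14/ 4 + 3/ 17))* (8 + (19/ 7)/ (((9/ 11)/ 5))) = 825617* sqrt(5)/ 714 + 2476851/ 476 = 7789.09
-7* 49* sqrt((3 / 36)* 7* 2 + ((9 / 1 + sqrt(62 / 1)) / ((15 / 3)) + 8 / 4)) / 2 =-343* sqrt(180* sqrt(62) + 4470) / 60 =-438.63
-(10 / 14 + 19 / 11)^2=-35344 / 5929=-5.96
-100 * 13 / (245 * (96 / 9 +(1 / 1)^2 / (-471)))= -122460 / 246127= -0.50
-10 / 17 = -0.59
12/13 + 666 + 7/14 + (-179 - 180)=8019/26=308.42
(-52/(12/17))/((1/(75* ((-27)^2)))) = -4027725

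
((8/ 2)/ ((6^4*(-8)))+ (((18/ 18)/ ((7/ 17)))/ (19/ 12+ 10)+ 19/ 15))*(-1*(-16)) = 18611743/ 788130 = 23.62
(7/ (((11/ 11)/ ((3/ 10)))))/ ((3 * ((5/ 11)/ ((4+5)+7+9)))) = 77/ 2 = 38.50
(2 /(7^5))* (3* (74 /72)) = 37 /100842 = 0.00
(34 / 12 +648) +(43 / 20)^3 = 15858521 / 24000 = 660.77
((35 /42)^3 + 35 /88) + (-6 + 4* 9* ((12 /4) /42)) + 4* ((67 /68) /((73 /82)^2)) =474763018 /188342847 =2.52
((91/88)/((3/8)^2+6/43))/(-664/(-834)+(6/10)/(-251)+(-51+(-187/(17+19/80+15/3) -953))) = -3238269984040/887515066655041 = -0.00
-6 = -6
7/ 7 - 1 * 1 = 0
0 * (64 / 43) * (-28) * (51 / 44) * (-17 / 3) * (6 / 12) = 0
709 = 709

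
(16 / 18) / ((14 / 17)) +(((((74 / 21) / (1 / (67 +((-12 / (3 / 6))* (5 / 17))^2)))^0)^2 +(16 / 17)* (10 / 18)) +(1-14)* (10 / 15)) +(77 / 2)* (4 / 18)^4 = -4661551 / 780759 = -5.97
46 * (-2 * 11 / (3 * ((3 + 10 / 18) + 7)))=-3036 / 95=-31.96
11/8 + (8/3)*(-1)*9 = -181/8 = -22.62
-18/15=-6/5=-1.20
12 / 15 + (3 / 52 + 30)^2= 12225661 / 13520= 904.26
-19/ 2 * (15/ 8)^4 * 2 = -961875/ 4096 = -234.83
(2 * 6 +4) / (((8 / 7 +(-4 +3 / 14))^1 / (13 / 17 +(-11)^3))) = 5065536 / 629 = 8053.32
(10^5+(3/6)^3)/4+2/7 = 5600071/224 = 25000.32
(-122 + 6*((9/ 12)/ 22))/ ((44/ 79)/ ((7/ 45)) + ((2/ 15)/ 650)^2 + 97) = -70430071359375/ 58162184461832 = -1.21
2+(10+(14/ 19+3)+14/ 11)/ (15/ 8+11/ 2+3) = 3.45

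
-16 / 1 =-16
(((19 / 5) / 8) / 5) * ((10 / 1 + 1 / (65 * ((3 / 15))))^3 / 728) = 42713729 / 319883200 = 0.13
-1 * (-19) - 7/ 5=88/ 5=17.60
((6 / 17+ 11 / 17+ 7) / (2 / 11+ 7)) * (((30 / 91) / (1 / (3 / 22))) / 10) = 36 / 7189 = 0.01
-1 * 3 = -3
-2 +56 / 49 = -6 / 7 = -0.86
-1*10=-10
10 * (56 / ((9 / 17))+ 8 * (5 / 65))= 124480 / 117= 1063.93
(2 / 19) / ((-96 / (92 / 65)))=-23 / 14820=-0.00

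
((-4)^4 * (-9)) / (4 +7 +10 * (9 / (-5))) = 2304 / 7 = 329.14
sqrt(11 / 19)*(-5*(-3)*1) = 15*sqrt(209) / 19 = 11.41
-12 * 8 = -96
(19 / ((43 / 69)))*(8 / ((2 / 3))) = 15732 / 43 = 365.86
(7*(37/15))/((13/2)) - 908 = -176542/195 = -905.34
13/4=3.25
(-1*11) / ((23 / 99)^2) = -107811 / 529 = -203.80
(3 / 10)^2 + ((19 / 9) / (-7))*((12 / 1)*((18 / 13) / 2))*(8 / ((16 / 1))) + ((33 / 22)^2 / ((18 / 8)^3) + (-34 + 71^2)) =3689948239 / 737100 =5006.03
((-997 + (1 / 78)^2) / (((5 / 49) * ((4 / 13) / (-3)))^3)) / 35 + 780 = 3976058183331 / 160000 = 24850363.65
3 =3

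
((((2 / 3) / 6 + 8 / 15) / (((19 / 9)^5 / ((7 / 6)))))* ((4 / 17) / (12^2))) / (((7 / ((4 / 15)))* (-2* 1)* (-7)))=2349 / 29465578100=0.00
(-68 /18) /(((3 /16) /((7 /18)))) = -1904 /243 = -7.84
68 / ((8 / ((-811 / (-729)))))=13787 / 1458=9.46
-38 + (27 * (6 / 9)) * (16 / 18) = -22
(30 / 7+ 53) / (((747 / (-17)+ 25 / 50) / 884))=-1165.73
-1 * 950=-950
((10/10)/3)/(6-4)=0.17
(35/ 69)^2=1225/ 4761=0.26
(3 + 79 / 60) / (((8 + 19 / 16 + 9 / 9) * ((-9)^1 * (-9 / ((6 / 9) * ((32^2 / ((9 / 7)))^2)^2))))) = 5469929610697244672 / 3898119735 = 1403222574.61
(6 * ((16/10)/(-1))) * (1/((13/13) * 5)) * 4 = -192/25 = -7.68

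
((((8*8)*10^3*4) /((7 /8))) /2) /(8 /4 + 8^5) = 102400 /22939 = 4.46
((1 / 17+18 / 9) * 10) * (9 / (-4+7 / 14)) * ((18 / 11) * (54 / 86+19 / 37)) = -29419200 / 297517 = -98.88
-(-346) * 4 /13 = 1384 /13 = 106.46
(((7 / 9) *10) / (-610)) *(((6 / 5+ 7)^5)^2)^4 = -227223010108023999780336455774229848582956714905647730738438187207 / 4993125912733376026153564453125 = -45507166067766114680756280000000000.00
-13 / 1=-13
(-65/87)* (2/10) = -13/87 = -0.15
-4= -4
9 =9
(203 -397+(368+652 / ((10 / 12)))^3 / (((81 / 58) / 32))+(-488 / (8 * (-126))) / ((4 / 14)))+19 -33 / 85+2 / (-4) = 24018369101429239 / 688500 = 34885067685.45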